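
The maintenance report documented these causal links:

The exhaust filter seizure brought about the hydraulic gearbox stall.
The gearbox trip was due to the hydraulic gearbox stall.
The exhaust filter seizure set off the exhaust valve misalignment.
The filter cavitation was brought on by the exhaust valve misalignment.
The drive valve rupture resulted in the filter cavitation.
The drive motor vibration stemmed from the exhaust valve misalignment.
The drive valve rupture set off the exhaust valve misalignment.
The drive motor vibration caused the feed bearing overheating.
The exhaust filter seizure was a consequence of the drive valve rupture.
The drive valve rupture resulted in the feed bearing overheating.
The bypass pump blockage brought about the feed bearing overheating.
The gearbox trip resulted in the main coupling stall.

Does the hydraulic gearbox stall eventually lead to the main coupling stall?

There is a causal chain: the hydraulic gearbox stall → the gearbox trip → the main coupling stall.

Yes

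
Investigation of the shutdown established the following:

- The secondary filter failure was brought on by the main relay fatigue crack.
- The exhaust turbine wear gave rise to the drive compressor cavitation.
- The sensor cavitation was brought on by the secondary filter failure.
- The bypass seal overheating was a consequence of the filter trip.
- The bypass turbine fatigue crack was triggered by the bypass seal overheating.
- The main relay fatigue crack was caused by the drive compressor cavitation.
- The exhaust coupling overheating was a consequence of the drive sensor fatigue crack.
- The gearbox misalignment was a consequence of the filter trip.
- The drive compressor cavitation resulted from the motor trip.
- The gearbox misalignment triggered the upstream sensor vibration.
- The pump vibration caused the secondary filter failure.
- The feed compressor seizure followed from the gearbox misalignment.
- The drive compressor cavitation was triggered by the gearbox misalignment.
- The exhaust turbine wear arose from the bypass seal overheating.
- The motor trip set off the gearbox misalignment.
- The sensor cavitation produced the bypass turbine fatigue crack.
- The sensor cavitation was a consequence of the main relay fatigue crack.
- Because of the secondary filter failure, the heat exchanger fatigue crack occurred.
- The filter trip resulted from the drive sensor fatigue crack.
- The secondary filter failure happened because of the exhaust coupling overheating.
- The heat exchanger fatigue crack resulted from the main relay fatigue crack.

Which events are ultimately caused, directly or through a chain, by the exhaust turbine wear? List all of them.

Direct effects: the drive compressor cavitation.
2 steps out: the main relay fatigue crack.
3 steps out: the secondary filter failure, the sensor cavitation, the heat exchanger fatigue crack.
4 steps out: the bypass turbine fatigue crack.
Not reachable from it: the drive sensor fatigue crack, the exhaust coupling overheating, the filter trip, the motor trip, the bypass seal overheating, the gearbox misalignment, the feed compressor seizure, the pump vibration, the upstream sensor vibration.

the bypass turbine fatigue crack, the drive compressor cavitation, the heat exchanger fatigue crack, the main relay fatigue crack, the secondary filter failure, the sensor cavitation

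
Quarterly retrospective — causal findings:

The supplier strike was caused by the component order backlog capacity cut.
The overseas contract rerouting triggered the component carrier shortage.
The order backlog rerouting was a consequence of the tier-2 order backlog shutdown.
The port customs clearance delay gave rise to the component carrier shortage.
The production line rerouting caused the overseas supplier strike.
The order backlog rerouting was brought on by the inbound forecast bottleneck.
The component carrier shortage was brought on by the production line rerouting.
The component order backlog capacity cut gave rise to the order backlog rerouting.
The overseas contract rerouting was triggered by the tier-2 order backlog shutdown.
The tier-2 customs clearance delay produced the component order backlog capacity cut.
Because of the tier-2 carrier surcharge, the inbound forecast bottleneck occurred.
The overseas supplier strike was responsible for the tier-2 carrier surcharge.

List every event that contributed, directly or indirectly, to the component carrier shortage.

Immediate causes of the component carrier shortage: the production line rerouting, the overseas contract rerouting, the port customs clearance delay.
Further upstream: the tier-2 order backlog shutdown.

the overseas contract rerouting, the port customs clearance delay, the production line rerouting, the tier-2 order backlog shutdown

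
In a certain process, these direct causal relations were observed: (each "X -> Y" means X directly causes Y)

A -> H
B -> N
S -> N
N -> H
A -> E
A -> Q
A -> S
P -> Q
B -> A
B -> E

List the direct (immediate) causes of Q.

A, P

Upstream contributors include B, but only A, P feed directly into Q.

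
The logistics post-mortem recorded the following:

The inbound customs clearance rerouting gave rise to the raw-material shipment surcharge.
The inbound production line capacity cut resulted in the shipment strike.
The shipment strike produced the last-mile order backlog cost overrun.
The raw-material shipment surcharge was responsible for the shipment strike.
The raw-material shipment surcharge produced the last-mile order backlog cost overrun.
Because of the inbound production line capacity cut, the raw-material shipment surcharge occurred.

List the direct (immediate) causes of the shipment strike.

the inbound production line capacity cut, the raw-material shipment surcharge

Upstream contributors include the inbound customs clearance rerouting, but only the inbound production line capacity cut, the raw-material shipment surcharge feed directly into the shipment strike.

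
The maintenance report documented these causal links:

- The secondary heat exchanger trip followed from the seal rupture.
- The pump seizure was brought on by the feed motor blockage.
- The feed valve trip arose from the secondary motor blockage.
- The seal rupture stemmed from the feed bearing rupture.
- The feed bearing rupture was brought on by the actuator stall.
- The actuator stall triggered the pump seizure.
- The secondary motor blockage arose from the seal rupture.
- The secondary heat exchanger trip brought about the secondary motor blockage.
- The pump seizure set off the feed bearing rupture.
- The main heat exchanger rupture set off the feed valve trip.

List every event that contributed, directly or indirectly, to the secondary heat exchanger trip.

the actuator stall, the feed bearing rupture, the feed motor blockage, the pump seizure, the seal rupture

Immediate cause of the secondary heat exchanger trip: the seal rupture.
Further upstream: the feed motor blockage, the actuator stall, the pump seizure, the feed bearing rupture.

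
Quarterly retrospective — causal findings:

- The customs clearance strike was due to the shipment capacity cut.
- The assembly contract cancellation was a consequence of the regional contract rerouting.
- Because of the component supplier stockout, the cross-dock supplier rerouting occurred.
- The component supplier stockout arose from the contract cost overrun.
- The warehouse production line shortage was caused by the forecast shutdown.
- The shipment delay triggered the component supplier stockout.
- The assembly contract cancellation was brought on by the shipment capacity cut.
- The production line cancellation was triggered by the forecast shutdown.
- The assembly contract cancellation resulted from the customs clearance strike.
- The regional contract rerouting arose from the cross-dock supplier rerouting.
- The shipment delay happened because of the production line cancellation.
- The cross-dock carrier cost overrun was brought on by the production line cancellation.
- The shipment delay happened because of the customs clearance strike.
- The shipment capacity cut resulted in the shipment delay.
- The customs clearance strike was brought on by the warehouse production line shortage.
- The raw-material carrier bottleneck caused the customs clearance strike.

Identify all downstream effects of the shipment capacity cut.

Direct effects: the customs clearance strike, the shipment delay, the assembly contract cancellation.
2 steps out: the component supplier stockout.
3 steps out: the cross-dock supplier rerouting.
4 steps out: the regional contract rerouting.
Not reachable from it: the contract cost overrun, the forecast shutdown, the production line cancellation, the warehouse production line shortage, the raw-material carrier bottleneck, the cross-dock carrier cost overrun.

the assembly contract cancellation, the component supplier stockout, the cross-dock supplier rerouting, the customs clearance strike, the regional contract rerouting, the shipment delay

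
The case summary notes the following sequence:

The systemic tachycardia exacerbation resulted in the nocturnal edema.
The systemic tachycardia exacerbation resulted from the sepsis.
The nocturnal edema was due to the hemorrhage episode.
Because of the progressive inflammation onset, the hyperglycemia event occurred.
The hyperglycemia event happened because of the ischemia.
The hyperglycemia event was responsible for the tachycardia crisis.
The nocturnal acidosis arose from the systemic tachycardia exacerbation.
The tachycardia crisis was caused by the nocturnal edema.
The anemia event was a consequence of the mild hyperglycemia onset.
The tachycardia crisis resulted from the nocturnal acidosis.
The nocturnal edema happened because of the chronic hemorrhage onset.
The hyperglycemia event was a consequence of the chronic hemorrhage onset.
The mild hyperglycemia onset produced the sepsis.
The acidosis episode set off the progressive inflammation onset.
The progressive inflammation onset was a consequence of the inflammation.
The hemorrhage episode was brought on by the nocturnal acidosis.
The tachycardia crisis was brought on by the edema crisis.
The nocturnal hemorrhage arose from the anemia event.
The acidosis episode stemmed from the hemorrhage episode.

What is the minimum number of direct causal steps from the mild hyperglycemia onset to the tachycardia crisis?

Shortest chain: the mild hyperglycemia onset → the sepsis → the systemic tachycardia exacerbation → the nocturnal acidosis → the tachycardia crisis.

4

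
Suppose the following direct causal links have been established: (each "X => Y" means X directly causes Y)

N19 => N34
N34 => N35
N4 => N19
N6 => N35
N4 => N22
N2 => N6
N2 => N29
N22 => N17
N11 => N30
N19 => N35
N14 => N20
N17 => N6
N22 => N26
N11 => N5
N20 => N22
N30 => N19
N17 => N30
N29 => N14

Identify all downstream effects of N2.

N14, N17, N19, N20, N22, N26, N29, N30, N34, N35, N6

Direct effects: N29, N6.
2 steps out: N14, N35.
3 steps out: N20.
4 steps out: N22.
5 steps out: N17, N26.
6 steps out: N30.
7 steps out: N19.
8 steps out: N34.
Not reachable from it: N4, N11, N5.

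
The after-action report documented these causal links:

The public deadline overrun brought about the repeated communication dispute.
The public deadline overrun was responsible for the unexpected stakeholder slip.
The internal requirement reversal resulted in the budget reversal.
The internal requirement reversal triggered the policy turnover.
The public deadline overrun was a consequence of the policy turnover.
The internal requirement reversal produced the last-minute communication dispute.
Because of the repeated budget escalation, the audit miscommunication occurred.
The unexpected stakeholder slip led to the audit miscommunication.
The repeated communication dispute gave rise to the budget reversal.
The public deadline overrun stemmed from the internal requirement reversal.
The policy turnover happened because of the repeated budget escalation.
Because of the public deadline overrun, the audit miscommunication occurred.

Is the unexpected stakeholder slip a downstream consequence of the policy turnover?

There is a causal chain: the policy turnover → the public deadline overrun → the unexpected stakeholder slip.

Yes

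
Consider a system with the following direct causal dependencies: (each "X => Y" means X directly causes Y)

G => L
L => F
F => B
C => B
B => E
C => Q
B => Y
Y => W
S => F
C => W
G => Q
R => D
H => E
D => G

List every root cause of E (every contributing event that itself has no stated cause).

C, H, R, S

Tracing upstream from E: E ← B ← F ← L ← G ← D ← R.
A separate upstream branch: E ← B ← C.
A separate upstream branch: E ← H.
A separate upstream branch: E ← B ← F ← S.
Each of those chain origins has no stated cause.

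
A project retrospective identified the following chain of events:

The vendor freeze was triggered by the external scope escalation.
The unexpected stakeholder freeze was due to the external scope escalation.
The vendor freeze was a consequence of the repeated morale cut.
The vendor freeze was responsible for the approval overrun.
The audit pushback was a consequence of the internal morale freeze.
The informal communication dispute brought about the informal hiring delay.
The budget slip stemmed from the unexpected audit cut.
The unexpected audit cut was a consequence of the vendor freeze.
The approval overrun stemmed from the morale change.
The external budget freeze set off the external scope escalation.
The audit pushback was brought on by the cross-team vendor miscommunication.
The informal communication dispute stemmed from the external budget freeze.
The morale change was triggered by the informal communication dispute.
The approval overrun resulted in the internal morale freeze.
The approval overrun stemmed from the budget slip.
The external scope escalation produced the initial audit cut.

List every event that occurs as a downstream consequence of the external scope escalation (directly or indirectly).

Direct effects: the vendor freeze, the unexpected stakeholder freeze, the initial audit cut.
2 steps out: the unexpected audit cut, the approval overrun.
3 steps out: the budget slip, the internal morale freeze.
4 steps out: the audit pushback.
Not reachable from it: the repeated morale cut, the external budget freeze, the informal communication dispute, the morale change, the informal hiring delay, the cross-team vendor miscommunication.

the approval overrun, the audit pushback, the budget slip, the initial audit cut, the internal morale freeze, the unexpected audit cut, the unexpected stakeholder freeze, the vendor freeze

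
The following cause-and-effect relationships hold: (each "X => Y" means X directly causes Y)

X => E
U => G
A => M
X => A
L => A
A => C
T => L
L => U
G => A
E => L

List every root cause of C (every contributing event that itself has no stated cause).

Tracing upstream from C: C ← A ← X.
A separate upstream branch: C ← A ← L ← T.
Each of those chain origins has no stated cause.

T, X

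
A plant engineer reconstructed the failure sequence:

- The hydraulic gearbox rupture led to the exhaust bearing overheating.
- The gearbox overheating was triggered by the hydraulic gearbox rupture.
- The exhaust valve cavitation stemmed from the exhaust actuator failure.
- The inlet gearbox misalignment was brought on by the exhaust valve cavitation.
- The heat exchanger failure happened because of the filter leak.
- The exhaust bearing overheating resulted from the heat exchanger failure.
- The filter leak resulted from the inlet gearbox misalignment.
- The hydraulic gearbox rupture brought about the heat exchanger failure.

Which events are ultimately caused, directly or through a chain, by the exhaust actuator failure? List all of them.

the exhaust bearing overheating, the exhaust valve cavitation, the filter leak, the heat exchanger failure, the inlet gearbox misalignment

Direct effects: the exhaust valve cavitation.
2 steps out: the inlet gearbox misalignment.
3 steps out: the filter leak.
4 steps out: the heat exchanger failure.
5 steps out: the exhaust bearing overheating.
Not reachable from it: the hydraulic gearbox rupture, the gearbox overheating.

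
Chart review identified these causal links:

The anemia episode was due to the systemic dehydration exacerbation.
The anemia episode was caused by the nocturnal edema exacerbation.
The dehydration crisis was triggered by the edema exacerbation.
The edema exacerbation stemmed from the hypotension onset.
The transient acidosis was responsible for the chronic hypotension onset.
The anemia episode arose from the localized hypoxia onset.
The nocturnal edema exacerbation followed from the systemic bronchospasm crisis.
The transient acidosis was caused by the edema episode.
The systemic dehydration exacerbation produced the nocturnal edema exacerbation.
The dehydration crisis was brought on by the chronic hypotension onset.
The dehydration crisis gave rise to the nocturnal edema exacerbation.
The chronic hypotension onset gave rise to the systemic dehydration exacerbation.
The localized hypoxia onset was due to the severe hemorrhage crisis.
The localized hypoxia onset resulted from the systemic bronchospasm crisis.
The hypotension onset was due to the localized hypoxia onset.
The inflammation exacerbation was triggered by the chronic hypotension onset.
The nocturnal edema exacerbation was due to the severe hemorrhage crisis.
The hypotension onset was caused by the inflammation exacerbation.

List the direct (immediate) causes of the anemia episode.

the localized hypoxia onset, the nocturnal edema exacerbation, the systemic dehydration exacerbation

Upstream contributors include the severe hemorrhage crisis, the edema episode, the transient acidosis, the chronic hypotension onset, the inflammation exacerbation, the systemic bronchospasm crisis, the hypotension onset, the edema exacerbation, the dehydration crisis, but only the localized hypoxia onset, the nocturnal edema exacerbation, the systemic dehydration exacerbation feed directly into the anemia episode.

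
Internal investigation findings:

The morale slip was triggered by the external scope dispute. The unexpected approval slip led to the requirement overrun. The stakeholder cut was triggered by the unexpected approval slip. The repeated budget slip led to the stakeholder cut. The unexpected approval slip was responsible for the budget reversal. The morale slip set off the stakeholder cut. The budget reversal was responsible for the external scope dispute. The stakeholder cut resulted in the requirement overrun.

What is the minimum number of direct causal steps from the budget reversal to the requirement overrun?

4

Shortest chain: the budget reversal → the external scope dispute → the morale slip → the stakeholder cut → the requirement overrun.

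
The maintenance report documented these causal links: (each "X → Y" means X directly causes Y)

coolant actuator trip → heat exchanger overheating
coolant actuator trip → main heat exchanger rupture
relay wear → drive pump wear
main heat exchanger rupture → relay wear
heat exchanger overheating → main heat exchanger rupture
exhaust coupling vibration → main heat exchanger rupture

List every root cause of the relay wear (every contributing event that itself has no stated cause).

the coolant actuator trip, the exhaust coupling vibration

Tracing upstream from the relay wear: the relay wear ← the main heat exchanger rupture ← the coolant actuator trip.
A separate upstream branch: the relay wear ← the main heat exchanger rupture ← the exhaust coupling vibration.
Each of those chain origins has no stated cause.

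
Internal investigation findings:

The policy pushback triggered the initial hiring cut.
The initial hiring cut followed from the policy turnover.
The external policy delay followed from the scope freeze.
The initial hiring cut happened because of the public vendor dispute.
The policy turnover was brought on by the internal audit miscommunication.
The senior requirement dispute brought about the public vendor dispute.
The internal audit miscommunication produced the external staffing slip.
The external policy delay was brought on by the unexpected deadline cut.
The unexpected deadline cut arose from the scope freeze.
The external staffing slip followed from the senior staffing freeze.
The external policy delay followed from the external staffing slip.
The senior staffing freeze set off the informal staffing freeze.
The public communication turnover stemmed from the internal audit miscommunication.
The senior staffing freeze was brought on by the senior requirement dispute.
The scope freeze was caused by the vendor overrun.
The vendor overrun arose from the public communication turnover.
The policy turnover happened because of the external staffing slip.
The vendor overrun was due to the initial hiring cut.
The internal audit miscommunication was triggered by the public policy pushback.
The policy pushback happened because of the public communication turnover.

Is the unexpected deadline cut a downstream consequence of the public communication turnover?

There is a causal chain: the public communication turnover → the vendor overrun → the scope freeze → the unexpected deadline cut.

Yes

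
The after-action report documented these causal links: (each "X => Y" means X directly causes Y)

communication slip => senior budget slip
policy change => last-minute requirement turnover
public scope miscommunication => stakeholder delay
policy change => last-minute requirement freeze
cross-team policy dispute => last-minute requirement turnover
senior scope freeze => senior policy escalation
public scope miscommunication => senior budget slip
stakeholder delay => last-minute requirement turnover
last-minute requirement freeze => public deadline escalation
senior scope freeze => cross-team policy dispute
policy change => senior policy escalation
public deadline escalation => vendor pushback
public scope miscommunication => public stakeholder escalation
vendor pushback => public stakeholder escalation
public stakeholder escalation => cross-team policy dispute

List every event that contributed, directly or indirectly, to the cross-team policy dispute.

the last-minute requirement freeze, the policy change, the public deadline escalation, the public scope miscommunication, the public stakeholder escalation, the senior scope freeze, the vendor pushback

Immediate causes of the cross-team policy dispute: the public stakeholder escalation, the senior scope freeze.
Further upstream: the public scope miscommunication, the policy change, the last-minute requirement freeze, the public deadline escalation, the vendor pushback.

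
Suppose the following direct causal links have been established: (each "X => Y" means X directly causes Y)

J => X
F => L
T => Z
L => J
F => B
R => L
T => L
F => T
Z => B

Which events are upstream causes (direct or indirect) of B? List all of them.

F, T, Z

Immediate causes of B: F, Z.
Further upstream: T.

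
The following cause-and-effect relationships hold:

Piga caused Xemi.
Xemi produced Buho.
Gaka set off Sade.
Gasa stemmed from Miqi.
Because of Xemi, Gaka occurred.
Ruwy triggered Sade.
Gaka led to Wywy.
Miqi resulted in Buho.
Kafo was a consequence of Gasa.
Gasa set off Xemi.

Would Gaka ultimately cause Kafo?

No

Gaka leads to Sade, Wywy; Kafo is not among them.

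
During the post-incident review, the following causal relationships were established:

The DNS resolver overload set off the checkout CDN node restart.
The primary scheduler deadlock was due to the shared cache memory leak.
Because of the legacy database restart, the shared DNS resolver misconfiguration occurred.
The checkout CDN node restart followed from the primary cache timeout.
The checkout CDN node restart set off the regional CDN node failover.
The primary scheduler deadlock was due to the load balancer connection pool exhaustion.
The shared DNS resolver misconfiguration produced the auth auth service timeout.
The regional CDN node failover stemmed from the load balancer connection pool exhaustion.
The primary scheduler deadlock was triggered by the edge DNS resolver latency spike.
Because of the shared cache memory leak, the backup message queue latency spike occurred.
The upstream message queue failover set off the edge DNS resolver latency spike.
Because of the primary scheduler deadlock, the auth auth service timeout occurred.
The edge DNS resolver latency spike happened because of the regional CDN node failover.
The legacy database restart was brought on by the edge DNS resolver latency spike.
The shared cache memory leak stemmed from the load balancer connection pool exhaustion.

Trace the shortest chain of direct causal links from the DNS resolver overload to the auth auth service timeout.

the DNS resolver overload → the checkout CDN node restart → the regional CDN node failover → the edge DNS resolver latency spike → the primary scheduler deadlock → the auth auth service timeout

the DNS resolver overload → the checkout CDN node restart
the checkout CDN node restart → the regional CDN node failover
the regional CDN node failover → the edge DNS resolver latency spike
the edge DNS resolver latency spike → the primary scheduler deadlock
the primary scheduler deadlock → the auth auth service timeout
Length: 5 steps.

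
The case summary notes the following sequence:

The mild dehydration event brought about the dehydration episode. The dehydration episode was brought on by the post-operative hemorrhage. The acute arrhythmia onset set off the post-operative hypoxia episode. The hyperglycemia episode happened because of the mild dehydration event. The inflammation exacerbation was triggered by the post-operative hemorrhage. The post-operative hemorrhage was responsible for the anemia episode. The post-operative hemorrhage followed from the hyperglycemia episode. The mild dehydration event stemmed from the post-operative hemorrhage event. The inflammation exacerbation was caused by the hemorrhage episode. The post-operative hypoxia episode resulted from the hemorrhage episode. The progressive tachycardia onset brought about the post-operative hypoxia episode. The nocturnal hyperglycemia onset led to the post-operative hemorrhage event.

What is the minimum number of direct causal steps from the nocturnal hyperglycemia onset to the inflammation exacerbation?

5

Shortest chain: the nocturnal hyperglycemia onset → the post-operative hemorrhage event → the mild dehydration event → the hyperglycemia episode → the post-operative hemorrhage → the inflammation exacerbation.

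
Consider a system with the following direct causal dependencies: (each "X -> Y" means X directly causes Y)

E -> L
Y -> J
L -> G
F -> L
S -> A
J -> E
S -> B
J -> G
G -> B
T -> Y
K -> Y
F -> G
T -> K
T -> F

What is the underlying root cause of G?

T

Tracing upstream from G: G ← F ← T.
T has no stated cause, so it is the root.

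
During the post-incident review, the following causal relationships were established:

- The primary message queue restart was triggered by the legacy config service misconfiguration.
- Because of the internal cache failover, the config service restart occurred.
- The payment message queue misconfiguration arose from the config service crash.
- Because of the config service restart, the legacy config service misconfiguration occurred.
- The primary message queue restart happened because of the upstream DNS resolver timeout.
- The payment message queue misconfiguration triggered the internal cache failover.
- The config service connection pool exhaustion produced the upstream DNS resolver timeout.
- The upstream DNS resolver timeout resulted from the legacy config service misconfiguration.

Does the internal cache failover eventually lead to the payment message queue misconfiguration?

The internal cache failover leads to the config service restart, the legacy config service misconfiguration, the upstream DNS resolver timeout, the primary message queue restart; the payment message queue misconfiguration is not among them.

No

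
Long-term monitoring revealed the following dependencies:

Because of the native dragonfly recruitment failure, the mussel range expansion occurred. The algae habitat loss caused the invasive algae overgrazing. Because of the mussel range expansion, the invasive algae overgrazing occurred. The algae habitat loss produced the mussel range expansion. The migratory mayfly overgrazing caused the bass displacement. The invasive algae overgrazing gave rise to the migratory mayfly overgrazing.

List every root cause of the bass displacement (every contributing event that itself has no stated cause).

Tracing upstream from the bass displacement: the bass displacement ← the migratory mayfly overgrazing ← the invasive algae overgrazing ← the algae habitat loss.
A separate upstream branch: the bass displacement ← the migratory mayfly overgrazing ← the invasive algae overgrazing ← the mussel range expansion ← the native dragonfly recruitment failure.
Each of those chain origins has no stated cause.

the algae habitat loss, the native dragonfly recruitment failure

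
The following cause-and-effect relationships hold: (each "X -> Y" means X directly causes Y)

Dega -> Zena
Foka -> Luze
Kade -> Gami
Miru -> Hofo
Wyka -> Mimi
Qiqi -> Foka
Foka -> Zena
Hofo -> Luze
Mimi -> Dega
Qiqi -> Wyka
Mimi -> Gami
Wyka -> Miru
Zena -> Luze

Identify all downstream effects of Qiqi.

Dega, Foka, Gami, Hofo, Luze, Mimi, Miru, Wyka, Zena

Direct effects: Wyka, Foka.
2 steps out: Mimi, Miru, Zena, Luze.
3 steps out: Dega, Hofo, Gami.
Not reachable from it: Kade.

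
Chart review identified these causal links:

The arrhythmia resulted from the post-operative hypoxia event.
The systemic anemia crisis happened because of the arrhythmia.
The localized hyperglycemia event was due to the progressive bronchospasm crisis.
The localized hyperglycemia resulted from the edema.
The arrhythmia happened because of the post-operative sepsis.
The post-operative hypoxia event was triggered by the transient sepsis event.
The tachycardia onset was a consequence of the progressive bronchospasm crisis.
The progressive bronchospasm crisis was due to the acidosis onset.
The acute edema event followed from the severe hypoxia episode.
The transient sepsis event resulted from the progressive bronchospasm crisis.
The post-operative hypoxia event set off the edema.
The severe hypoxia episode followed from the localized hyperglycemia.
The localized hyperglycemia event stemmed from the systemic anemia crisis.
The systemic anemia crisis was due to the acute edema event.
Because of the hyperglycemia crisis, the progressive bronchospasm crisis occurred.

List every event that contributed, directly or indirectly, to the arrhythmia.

the acidosis onset, the hyperglycemia crisis, the post-operative hypoxia event, the post-operative sepsis, the progressive bronchospasm crisis, the transient sepsis event

Immediate causes of the arrhythmia: the post-operative sepsis, the post-operative hypoxia event.
Further upstream: the acidosis onset, the hyperglycemia crisis, the progressive bronchospasm crisis, the transient sepsis event.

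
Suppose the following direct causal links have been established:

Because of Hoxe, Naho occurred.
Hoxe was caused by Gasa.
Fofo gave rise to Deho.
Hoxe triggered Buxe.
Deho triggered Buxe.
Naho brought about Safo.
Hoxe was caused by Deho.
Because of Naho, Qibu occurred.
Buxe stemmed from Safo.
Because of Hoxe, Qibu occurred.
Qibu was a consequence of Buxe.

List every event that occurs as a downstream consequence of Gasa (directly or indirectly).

Buxe, Hoxe, Naho, Qibu, Safo

Direct effects: Hoxe.
2 steps out: Naho, Buxe, Qibu.
3 steps out: Safo.
Not reachable from it: Fofo, Deho.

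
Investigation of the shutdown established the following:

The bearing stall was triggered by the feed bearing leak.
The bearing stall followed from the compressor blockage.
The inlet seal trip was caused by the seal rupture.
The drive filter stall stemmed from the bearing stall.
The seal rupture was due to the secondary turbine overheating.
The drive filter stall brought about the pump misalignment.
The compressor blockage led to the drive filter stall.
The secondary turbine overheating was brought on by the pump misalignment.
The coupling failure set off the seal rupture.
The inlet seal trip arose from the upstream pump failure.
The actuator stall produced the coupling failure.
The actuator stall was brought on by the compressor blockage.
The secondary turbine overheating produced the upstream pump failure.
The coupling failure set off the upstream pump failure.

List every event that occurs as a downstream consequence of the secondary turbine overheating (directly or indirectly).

the inlet seal trip, the seal rupture, the upstream pump failure

Direct effects: the seal rupture, the upstream pump failure.
2 steps out: the inlet seal trip.
Not reachable from it: the compressor blockage, the bearing stall, the drive filter stall, the pump misalignment, the actuator stall, the coupling failure, the feed bearing leak.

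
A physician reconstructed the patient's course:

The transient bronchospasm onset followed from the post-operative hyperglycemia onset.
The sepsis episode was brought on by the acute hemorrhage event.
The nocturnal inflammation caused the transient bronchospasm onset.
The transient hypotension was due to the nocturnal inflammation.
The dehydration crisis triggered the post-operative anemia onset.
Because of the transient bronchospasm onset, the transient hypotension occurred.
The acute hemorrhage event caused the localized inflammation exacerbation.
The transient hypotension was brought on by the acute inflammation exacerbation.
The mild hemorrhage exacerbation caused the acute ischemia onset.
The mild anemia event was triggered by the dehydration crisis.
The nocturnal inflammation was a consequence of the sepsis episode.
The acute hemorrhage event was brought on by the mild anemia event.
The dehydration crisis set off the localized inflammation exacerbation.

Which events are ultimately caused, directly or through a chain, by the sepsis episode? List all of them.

the nocturnal inflammation, the transient bronchospasm onset, the transient hypotension

Direct effects: the nocturnal inflammation.
2 steps out: the transient bronchospasm onset, the transient hypotension.
Not reachable from it: the dehydration crisis, the mild anemia event, the acute hemorrhage event, the mild hemorrhage exacerbation, the post-operative hyperglycemia onset, the localized inflammation exacerbation, the post-operative anemia onset, the acute ischemia onset, the acute inflammation exacerbation.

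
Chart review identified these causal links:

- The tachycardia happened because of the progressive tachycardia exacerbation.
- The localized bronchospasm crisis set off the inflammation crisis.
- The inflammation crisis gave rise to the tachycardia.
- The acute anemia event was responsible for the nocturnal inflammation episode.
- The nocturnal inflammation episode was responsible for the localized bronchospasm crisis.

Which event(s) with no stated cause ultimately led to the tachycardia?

the acute anemia event, the progressive tachycardia exacerbation

Tracing upstream from the tachycardia: the tachycardia ← the inflammation crisis ← the localized bronchospasm crisis ← the nocturnal inflammation episode ← the acute anemia event.
A separate upstream branch: the tachycardia ← the progressive tachycardia exacerbation.
Each of those chain origins has no stated cause.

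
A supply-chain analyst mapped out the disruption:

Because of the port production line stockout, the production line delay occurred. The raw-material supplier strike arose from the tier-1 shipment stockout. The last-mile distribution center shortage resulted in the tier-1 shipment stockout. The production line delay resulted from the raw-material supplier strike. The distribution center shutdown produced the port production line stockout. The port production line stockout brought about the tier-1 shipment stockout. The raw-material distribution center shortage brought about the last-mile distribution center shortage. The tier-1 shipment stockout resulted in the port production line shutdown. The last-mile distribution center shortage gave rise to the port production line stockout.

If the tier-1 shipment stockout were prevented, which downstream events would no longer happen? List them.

the port production line shutdown, the raw-material supplier strike

Downstream of the tier-1 shipment stockout: the raw-material supplier strike, the production line delay, the port production line shutdown.
Of those, still caused via another path: the production line delay.
The remainder have no surviving cause.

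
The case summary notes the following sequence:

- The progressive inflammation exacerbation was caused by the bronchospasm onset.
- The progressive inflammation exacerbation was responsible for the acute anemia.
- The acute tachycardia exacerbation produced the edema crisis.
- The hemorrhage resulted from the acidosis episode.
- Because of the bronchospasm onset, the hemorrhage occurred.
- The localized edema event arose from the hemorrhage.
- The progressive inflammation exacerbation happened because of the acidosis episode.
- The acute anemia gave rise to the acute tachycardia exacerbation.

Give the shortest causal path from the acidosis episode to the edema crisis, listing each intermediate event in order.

the acidosis episode → the progressive inflammation exacerbation → the acute anemia → the acute tachycardia exacerbation → the edema crisis

the acidosis episode → the progressive inflammation exacerbation
the progressive inflammation exacerbation → the acute anemia
the acute anemia → the acute tachycardia exacerbation
the acute tachycardia exacerbation → the edema crisis
Length: 4 steps.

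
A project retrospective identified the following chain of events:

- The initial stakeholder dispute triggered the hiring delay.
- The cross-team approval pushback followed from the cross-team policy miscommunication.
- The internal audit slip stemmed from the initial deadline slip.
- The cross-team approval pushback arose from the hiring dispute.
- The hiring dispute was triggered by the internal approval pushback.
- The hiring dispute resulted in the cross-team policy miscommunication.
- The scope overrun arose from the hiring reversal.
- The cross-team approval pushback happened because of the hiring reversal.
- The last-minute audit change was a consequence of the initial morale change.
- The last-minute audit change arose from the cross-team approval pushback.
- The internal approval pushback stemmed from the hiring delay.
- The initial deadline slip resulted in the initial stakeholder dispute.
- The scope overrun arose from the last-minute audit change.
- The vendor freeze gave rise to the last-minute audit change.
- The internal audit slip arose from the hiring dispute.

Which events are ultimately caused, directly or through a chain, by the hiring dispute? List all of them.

the cross-team approval pushback, the cross-team policy miscommunication, the internal audit slip, the last-minute audit change, the scope overrun

Direct effects: the cross-team policy miscommunication, the cross-team approval pushback, the internal audit slip.
2 steps out: the last-minute audit change.
3 steps out: the scope overrun.
Not reachable from it: the initial deadline slip, the hiring reversal, the initial stakeholder dispute, the hiring delay, the internal approval pushback, the initial morale change, the vendor freeze.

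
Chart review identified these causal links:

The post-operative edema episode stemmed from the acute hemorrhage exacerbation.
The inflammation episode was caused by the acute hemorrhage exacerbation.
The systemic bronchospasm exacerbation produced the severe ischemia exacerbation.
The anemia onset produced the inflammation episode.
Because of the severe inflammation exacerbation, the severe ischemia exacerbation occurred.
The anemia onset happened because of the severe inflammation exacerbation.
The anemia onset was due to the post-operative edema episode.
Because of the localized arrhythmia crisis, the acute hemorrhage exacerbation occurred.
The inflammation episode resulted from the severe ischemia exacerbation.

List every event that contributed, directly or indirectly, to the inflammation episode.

the acute hemorrhage exacerbation, the anemia onset, the localized arrhythmia crisis, the post-operative edema episode, the severe inflammation exacerbation, the severe ischemia exacerbation, the systemic bronchospasm exacerbation

Immediate causes of the inflammation episode: the acute hemorrhage exacerbation, the severe ischemia exacerbation, the anemia onset.
Further upstream: the localized arrhythmia crisis, the systemic bronchospasm exacerbation, the severe inflammation exacerbation, the post-operative edema episode.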